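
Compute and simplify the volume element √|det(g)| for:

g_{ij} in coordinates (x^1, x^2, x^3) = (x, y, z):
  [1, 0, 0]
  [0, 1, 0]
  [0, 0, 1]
det(g) = 1
√|det(g)| = 1
Volume element: dV = 1 dx dy dz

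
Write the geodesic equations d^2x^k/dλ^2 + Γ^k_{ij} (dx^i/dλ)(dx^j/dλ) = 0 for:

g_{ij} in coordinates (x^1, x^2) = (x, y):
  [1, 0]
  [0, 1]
Geodesic equation: d^2x^k/dλ^2 + Γ^k_{ij} (dx^i/dλ)(dx^j/dλ) = 0.
All Christoffel symbols vanish, so the geodesics are straight lines:
d^2x/dλ^2 = 0
d^2y/dλ^2 = 0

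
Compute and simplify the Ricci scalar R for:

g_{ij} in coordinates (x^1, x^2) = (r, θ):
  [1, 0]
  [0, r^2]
Non-zero Christoffel symbols (Γ^k_{ij} = Γ^k_{ji}):
Γ^r_{θ θ} = -r
Γ^θ_{r θ} = 1/r
Ricci tensor (R_{ij} = R^k_{ikj}): R_{rr} = 0, R_{rθ} = 0, R_{θθ} = 0
Inverse metric: g^{rr} = 1, g^{θθ} = 1/r^2
R = g^{ij} R_{ij} = (1)(0) + (1/r^2)(0) = 0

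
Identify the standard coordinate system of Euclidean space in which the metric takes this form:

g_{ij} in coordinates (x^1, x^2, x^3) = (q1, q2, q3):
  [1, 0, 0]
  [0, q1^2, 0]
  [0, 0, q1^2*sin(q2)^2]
The line element ds^2 = dq1^2 + q1^2 dq2^2 + q1^2 sin(q2)^2 dq3^2 is dr^2 + r^2 dθ^2 + r^2 sin(θ)^2 dφ^2 with q1 = r, q2 = θ, q3 = φ.
spherical coordinates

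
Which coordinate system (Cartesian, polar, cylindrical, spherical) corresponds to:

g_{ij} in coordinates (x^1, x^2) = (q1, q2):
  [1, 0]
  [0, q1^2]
The line element ds^2 = dq1^2 + q1^2 dq2^2 is dr^2 + r^2 dθ^2 with q1 = r, q2 = θ.
polar coordinates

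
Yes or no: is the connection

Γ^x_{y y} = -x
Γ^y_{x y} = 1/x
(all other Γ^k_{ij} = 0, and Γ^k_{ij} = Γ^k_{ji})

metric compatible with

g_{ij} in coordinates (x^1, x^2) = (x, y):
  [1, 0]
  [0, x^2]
Using ∇_k g_{ij} = ∂_k g_{ij} - Γ^m_{ki} g_{mj} - Γ^m_{kj} g_{im}:
e.g. ∇_x g_{yy} = (2*x) - (x) - (x) = 0
Every component ∇_k g_{ij} vanishes: the connection is metric compatible.
Yes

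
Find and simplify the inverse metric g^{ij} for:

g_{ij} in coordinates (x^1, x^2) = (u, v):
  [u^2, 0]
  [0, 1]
The metric is diagonal, so g^{ij} is diagonal with entries 1/g_{ii}: diag(1/(u^2), 1).
g^{ij}:
  [1/u^2, 0]
  [0, 1]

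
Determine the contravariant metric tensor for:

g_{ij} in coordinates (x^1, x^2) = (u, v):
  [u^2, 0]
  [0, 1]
The metric is diagonal, so g^{ij} is diagonal with entries 1/g_{ii}: diag(1/(u^2), 1).
g^{ij}:
  [1/u^2, 0]
  [0, 1]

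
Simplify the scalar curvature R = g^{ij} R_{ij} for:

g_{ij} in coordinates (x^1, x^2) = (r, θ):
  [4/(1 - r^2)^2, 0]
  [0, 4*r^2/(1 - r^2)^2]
Non-zero Christoffel symbols (Γ^k_{ij} = Γ^k_{ji}):
Γ^r_{r r} = 2*r/(1 - r^2)
Γ^r_{θ θ} = (r^3 + r)/(r^2 - 1)
Γ^θ_{r θ} = (-r^2 - 1)/(r^3 - r)
Ricci tensor (R_{ij} = R^k_{ikj}): R_{rr} = -4/(r^2 - 1)^2, R_{rθ} = 0, R_{θθ} = -4*r^2/(r^2 - 1)^2
Inverse metric: g^{rr} = (1 - r^2)^2/4, g^{θθ} = (1 - r^2)^2/(4*r^2)
R = g^{ij} R_{ij} = ((1 - r^2)^2/4)(-4/(r^2 - 1)^2) + ((1 - r^2)^2/(4*r^2))(-4*r^2/(r^2 - 1)^2) = -2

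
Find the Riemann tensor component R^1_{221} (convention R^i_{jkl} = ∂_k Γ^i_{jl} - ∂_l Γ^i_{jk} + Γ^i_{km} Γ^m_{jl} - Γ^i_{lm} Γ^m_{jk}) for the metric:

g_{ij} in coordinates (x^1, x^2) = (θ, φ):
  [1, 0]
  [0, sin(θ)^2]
Non-zero Christoffel symbols (Γ^k_{ij} = Γ^k_{ji}):
Γ^θ_{φ φ} = -sin(2*θ)/2
Γ^φ_{θ φ} = 1/tan(θ)
R^θ_{φ φ θ} = ∂_φ Γ^θ_{φ θ} - ∂_θ Γ^θ_{φ φ} + Γ^θ_{φ m} Γ^m_{φ θ} - Γ^θ_{θ m} Γ^m_{φ φ}
  = (0) - (-cos(2*θ)) + (-cos(θ)^2) - (0) = -sin(θ)^2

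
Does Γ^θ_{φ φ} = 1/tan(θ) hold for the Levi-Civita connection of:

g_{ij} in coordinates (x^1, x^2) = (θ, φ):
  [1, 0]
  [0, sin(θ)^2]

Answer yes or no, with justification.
Γ^θ_{φ φ} = (1/2) g^{θθ} (∂_φ g_{θφ} + ∂_φ g_{θφ} - ∂_θ g_{φφ}) = (1/2)(1)((0) + (0) - (sin(2*θ))) = -sin(2*θ)/2
This differs from the proposed value 1/tan(θ).
No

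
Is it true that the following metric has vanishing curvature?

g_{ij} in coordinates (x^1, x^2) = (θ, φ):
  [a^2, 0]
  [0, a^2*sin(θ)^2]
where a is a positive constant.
Non-zero Christoffel symbols:
Γ^θ_{φ φ} = -sin(2*θ)/2
Γ^φ_{θ φ} = 1/tan(θ)
Ricci tensor: R_{θθ} = 1, R_{θφ} = 0, R_{φφ} = sin(θ)^2
The Ricci tensor is non-zero, so the Riemann tensor is non-zero: not flat.
No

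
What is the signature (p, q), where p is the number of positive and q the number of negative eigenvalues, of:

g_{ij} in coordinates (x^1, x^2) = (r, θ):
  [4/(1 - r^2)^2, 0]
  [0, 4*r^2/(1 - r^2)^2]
The metric is diagonal, so its eigenvalues are the diagonal entries: 4/(1 - r^2)^2, 4*r^2/(1 - r^2)^2 (at a generic point, where coordinate-dependent entries are positive).
2 positive, 0 negative.
(2, 0) - Riemannian (positive definite)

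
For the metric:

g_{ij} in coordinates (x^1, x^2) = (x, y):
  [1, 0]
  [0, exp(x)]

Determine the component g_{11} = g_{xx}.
With x^1 = x, x^2 = y, g_{11} = g_{xx} is the row-1, column-1 entry of the matrix.
g_{11} = 1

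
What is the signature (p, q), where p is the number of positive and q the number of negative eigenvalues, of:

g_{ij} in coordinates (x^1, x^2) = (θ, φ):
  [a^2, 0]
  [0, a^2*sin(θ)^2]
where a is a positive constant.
The metric is diagonal, so its eigenvalues are the diagonal entries: a^2, a^2*sin(θ)^2 (at a generic point, where coordinate-dependent entries are positive).
2 positive, 0 negative.
(2, 0) - Riemannian (positive definite)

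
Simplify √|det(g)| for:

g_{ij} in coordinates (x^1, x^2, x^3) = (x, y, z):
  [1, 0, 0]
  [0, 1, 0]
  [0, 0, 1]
det(g) = 1
√|det(g)| = 1
Volume element: dV = 1 dx dy dz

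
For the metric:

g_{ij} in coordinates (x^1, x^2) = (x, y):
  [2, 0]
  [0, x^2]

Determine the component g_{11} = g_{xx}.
With x^1 = x, x^2 = y, g_{11} = g_{xx} is the row-1, column-1 entry of the matrix.
g_{11} = 2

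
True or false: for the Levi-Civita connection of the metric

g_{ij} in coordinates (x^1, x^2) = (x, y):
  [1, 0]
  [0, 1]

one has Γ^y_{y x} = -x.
Γ^y_{y x} = (1/2) g^{yy} (∂_y g_{yx} + ∂_x g_{yy} - ∂_y g_{yx}) = (1/2)(1)((0) + (0) - (0)) = 0
This differs from the proposed value -x.
False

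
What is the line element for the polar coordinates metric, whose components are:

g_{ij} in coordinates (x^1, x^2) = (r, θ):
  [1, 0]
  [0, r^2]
ds^2 = g_{ij} dx^i dx^j; only the non-zero components contribute.
ds^2 = dr^2 + r^2 dθ^2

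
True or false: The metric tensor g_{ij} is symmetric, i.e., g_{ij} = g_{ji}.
By definition the metric is a symmetric bilinear form, g_{ij} = g_{ji}.
True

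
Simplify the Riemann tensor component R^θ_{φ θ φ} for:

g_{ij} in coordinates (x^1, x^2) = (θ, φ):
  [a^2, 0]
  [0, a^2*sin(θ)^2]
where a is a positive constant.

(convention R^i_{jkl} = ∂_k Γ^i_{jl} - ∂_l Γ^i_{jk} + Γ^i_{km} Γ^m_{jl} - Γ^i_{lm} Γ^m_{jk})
Non-zero Christoffel symbols (Γ^k_{ij} = Γ^k_{ji}):
Γ^θ_{φ φ} = -sin(2*θ)/2
Γ^φ_{θ φ} = 1/tan(θ)
R^θ_{φ θ φ} = ∂_θ Γ^θ_{φ φ} - ∂_φ Γ^θ_{φ θ} + Γ^θ_{θ m} Γ^m_{φ φ} - Γ^θ_{φ m} Γ^m_{φ θ}
  = (-cos(2*θ)) - (0) + (0) - (-cos(θ)^2) = sin(θ)^2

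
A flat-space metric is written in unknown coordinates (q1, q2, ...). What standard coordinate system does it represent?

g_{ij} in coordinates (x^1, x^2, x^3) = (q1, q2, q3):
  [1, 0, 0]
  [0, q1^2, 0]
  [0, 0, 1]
The line element ds^2 = dq1^2 + q1^2 dq2^2 + dq3^2 is dr^2 + r^2 dθ^2 + dz^2 with q1 = r, q2 = θ, q3 = z.
cylindrical coordinates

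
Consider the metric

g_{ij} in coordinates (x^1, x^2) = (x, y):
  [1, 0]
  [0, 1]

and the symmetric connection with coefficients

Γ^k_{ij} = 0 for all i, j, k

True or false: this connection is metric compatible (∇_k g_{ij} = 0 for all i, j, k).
Using ∇_k g_{ij} = ∂_k g_{ij} - Γ^m_{ki} g_{mj} - Γ^m_{kj} g_{im}:
e.g. ∇_y g_{xx} = (0) - (0) - (0) = 0
Every component ∇_k g_{ij} vanishes: the connection is metric compatible.
True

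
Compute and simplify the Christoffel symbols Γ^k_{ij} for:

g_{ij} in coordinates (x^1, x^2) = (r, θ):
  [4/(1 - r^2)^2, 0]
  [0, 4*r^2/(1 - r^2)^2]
Using Γ^k_{ij} = (1/2) g^{km} (∂_i g_{mj} + ∂_j g_{mi} - ∂_m g_{ij}); the metric is diagonal, so only the m = k term contributes.
Non-zero symbols (using the symmetry Γ^k_{ij} = Γ^k_{ji}):
Γ^r_{r r} = (1/2) g^{rr} (∂_r g_{rr} + ∂_r g_{rr} - ∂_r g_{rr}) = (1/2)((1 - r^2)^2/4)((16*r/(1 - r^2)^3) + (16*r/(1 - r^2)^3) - (16*r/(1 - r^2)^3)) = 2*r/(1 - r^2)
Γ^r_{θ θ} = (1/2) g^{rr} (∂_θ g_{rθ} + ∂_θ g_{rθ} - ∂_r g_{θθ}) = (1/2)((1 - r^2)^2/4)((0) + (0) - (-8*(r^3 + r)/(r^2 - 1)^3)) = (r^3 + r)/(r^2 - 1)
Γ^θ_{r θ} = (1/2) g^{θθ} (∂_r g_{θθ} + ∂_θ g_{θr} - ∂_θ g_{rθ}) = (1/2)((1 - r^2)^2/(4*r^2))((-8*(r^3 + r)/(r^2 - 1)^3) + (0) - (0)) = (-r^2 - 1)/(r^3 - r)
All other Christoffel symbols are zero.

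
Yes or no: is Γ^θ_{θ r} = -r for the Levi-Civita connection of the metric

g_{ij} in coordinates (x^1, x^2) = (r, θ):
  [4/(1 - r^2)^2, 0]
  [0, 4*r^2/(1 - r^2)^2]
Γ^θ_{θ r} = (1/2) g^{θθ} (∂_θ g_{θr} + ∂_r g_{θθ} - ∂_θ g_{θr}) = (1/2)((1 - r^2)^2/(4*r^2))((0) + (-8*(r^3 + r)/(r^2 - 1)^3) - (0)) = (-r^2 - 1)/(r^3 - r)
This differs from the proposed value -r.
No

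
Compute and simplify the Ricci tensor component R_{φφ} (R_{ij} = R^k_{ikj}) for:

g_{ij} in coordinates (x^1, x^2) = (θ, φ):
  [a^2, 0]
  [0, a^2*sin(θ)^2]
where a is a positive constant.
Non-zero Christoffel symbols (Γ^k_{ij} = Γ^k_{ji}):
Γ^θ_{φ φ} = -sin(2*θ)/2
Γ^φ_{θ φ} = 1/tan(θ)
R^θ_{φ θ φ} = ∂_θ Γ^θ_{φ φ} - ∂_φ Γ^θ_{φ θ} + Γ^θ_{θ m} Γ^m_{φ φ} - Γ^θ_{φ m} Γ^m_{φ θ}
  = (-cos(2*θ)) - (0) + (0) - (-cos(θ)^2) = sin(θ)^2
R^φ_{φ φ φ} = 0 (a repeated index in an antisymmetric pair)
R_{φφ} = R^θ_{φ θ φ} + R^φ_{φ φ φ} = (sin(θ)^2) + (0) = sin(θ)^2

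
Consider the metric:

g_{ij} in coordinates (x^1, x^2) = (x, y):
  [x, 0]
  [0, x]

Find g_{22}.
With x^1 = x, x^2 = y, g_{22} = g_{yy} is the row-2, column-2 entry of the matrix.
g_{22} = x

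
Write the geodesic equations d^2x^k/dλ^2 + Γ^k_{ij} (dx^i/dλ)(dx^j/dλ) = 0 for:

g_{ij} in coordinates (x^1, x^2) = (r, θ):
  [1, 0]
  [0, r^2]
Geodesic equation: d^2x^k/dλ^2 + Γ^k_{ij} (dx^i/dλ)(dx^j/dλ) = 0.
Non-zero Christoffel symbols:
Γ^r_{θ θ} = -r
Γ^θ_{r θ} = 1/r
Substituting (the symmetric pair Γ^k_{ij}, Γ^k_{ji} combines into a factor 2):
d^2r/dλ^2 - r (dθ/dλ)^2 = 0
d^2θ/dλ^2 + (2/r) (dr/dλ)(dθ/dλ) = 0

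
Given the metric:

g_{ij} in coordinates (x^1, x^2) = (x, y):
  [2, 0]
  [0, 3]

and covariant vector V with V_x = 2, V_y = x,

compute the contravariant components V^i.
Inverse metric (diagonal): g^{xx} = 1/2, g^{yy} = 1/3
V^i = g^{ij} V_j:
V^x = (1/2)(2) + (0)(x) = 1
V^y = (0)(2) + (1/3)(x) = x/3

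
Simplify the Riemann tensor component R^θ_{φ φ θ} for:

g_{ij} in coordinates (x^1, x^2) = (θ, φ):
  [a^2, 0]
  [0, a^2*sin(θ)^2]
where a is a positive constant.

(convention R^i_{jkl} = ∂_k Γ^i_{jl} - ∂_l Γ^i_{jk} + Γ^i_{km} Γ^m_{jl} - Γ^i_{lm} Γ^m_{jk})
Non-zero Christoffel symbols (Γ^k_{ij} = Γ^k_{ji}):
Γ^θ_{φ φ} = -sin(2*θ)/2
Γ^φ_{θ φ} = 1/tan(θ)
R^θ_{φ φ θ} = ∂_φ Γ^θ_{φ θ} - ∂_θ Γ^θ_{φ φ} + Γ^θ_{φ m} Γ^m_{φ θ} - Γ^θ_{θ m} Γ^m_{φ φ}
  = (0) - (-cos(2*θ)) + (-cos(θ)^2) - (0) = -sin(θ)^2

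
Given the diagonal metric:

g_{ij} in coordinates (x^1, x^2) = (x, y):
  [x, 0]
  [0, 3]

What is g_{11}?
With x^1 = x, x^2 = y, g_{11} = g_{xx} is the row-1, column-1 entry of the matrix.
g_{11} = x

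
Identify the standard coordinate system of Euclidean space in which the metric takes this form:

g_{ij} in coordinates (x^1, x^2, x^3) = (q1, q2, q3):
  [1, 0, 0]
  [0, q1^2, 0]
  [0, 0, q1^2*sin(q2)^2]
The line element ds^2 = dq1^2 + q1^2 dq2^2 + q1^2 sin(q2)^2 dq3^2 is dr^2 + r^2 dθ^2 + r^2 sin(θ)^2 dφ^2 with q1 = r, q2 = θ, q3 = φ.
spherical coordinates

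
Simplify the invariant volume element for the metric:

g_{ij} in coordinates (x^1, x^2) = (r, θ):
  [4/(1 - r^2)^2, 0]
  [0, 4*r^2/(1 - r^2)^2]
det(g) = 16*r^2/(1 - r^2)^4
√|det(g)| = 4*r/(r^2 - 1)^2
Volume element: dV = 4*r/(r^2 - 1)^2 dr dθ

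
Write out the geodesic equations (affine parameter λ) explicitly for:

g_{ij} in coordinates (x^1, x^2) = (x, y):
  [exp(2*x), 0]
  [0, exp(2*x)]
Geodesic equation: d^2x^k/dλ^2 + Γ^k_{ij} (dx^i/dλ)(dx^j/dλ) = 0.
Non-zero Christoffel symbols:
Γ^x_{x x} = 1
Γ^x_{y y} = -1
Γ^y_{x y} = 1
Substituting (the symmetric pair Γ^k_{ij}, Γ^k_{ji} combines into a factor 2):
d^2x/dλ^2 + (dx/dλ)^2 - (dy/dλ)^2 = 0
d^2y/dλ^2 + 2 (dx/dλ)(dy/dλ) = 0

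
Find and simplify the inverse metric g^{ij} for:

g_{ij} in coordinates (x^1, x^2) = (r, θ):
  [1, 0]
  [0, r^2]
The metric is diagonal, so g^{ij} is diagonal with entries 1/g_{ii}: diag(1, 1/(r^2)).
g^{ij}:
  [1, 0]
  [0, 1/r^2]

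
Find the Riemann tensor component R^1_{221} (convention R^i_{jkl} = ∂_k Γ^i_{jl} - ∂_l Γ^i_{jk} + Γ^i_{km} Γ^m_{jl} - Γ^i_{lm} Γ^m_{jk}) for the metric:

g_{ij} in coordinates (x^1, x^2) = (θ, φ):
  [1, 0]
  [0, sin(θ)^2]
Non-zero Christoffel symbols (Γ^k_{ij} = Γ^k_{ji}):
Γ^θ_{φ φ} = -sin(2*θ)/2
Γ^φ_{θ φ} = 1/tan(θ)
R^θ_{φ φ θ} = ∂_φ Γ^θ_{φ θ} - ∂_θ Γ^θ_{φ φ} + Γ^θ_{φ m} Γ^m_{φ θ} - Γ^θ_{θ m} Γ^m_{φ φ}
  = (0) - (-cos(2*θ)) + (-cos(θ)^2) - (0) = -sin(θ)^2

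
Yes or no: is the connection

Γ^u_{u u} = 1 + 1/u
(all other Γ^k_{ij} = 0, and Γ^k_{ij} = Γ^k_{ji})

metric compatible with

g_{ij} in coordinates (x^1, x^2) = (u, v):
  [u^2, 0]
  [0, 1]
Using ∇_k g_{ij} = ∂_k g_{ij} - Γ^m_{ki} g_{mj} - Γ^m_{kj} g_{im}:
∇_u g_{uu} = (2*u) - (u^2 + u) - (u^2 + u) = -2*u^2 ≠ 0
So the connection is not metric compatible (it is not the Levi-Civita connection).
No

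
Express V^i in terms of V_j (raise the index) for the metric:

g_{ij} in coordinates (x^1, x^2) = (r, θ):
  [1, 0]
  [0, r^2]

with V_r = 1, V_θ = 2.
Inverse metric (diagonal): g^{rr} = 1, g^{θθ} = 1/r^2
V^i = g^{ij} V_j:
V^r = (1)(1) + (0)(2) = 1
V^θ = (0)(1) + (1/r^2)(2) = 2/r^2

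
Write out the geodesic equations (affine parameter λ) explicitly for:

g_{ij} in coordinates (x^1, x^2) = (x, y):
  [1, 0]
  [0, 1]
Geodesic equation: d^2x^k/dλ^2 + Γ^k_{ij} (dx^i/dλ)(dx^j/dλ) = 0.
All Christoffel symbols vanish, so the geodesics are straight lines:
d^2x/dλ^2 = 0
d^2y/dλ^2 = 0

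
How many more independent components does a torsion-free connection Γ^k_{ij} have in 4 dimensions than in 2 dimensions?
Independent components in n dimensions: n × n(n+1)/2 = n^2(n+1)/2.
4D: 4 × 10 = 40
2D: 2 × 3 = 6
Difference = 40 - 6 = 34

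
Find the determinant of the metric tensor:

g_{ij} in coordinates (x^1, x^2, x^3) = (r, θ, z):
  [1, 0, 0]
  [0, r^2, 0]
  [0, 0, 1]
Diagonal metric: det(g) = g_{11}·g_{22}·g_{33}
= (1)·(r^2)·(1)
det(g) = r^2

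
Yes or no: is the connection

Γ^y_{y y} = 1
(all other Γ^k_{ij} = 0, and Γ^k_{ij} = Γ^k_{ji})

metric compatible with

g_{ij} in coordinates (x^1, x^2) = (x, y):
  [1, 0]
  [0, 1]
Using ∇_k g_{ij} = ∂_k g_{ij} - Γ^m_{ki} g_{mj} - Γ^m_{kj} g_{im}:
∇_y g_{yy} = (0) - (1) - (1) = -2 ≠ 0
So the connection is not metric compatible (it is not the Levi-Civita connection).
No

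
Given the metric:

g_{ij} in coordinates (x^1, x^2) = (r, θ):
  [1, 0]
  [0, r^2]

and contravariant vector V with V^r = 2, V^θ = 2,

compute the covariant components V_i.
V_i = g_{ij} V^j:
V_r = (1)(2) + (0)(2) = 2
V_θ = (0)(2) + (r^2)(2) = 2*r^2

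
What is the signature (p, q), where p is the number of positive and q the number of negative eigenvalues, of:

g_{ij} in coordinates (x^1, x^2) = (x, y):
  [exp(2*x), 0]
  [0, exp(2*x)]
The metric is diagonal, so its eigenvalues are the diagonal entries: exp(2*x), exp(2*x) (at a generic point, where coordinate-dependent entries are positive).
2 positive, 0 negative.
(2, 0) - Riemannian (positive definite)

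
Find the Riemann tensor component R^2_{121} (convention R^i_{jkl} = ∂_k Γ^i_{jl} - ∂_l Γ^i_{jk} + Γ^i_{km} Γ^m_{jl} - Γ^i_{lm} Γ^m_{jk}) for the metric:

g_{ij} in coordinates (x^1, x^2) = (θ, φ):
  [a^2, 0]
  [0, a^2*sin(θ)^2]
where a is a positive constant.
Non-zero Christoffel symbols (Γ^k_{ij} = Γ^k_{ji}):
Γ^θ_{φ φ} = -sin(2*θ)/2
Γ^φ_{θ φ} = 1/tan(θ)
R^φ_{θ φ θ} = ∂_φ Γ^φ_{θ θ} - ∂_θ Γ^φ_{θ φ} + Γ^φ_{φ m} Γ^m_{θ θ} - Γ^φ_{θ m} Γ^m_{θ φ}
  = (0) - (-1/sin(θ)^2) + (0) - (1/tan(θ)^2) = 1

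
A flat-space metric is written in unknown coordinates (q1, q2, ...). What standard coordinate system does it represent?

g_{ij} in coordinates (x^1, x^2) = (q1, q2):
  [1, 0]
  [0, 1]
All components are constant and the metric is the identity, i.e. orthonormal rectilinear coordinates.
Cartesian (2D) coordinates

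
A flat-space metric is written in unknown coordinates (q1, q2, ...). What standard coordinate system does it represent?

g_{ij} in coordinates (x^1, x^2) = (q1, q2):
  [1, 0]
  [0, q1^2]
The line element ds^2 = dq1^2 + q1^2 dq2^2 is dr^2 + r^2 dθ^2 with q1 = r, q2 = θ.
polar coordinates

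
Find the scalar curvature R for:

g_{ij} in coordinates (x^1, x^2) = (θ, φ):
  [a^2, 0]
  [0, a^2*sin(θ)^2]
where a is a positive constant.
Non-zero Christoffel symbols (Γ^k_{ij} = Γ^k_{ji}):
Γ^θ_{φ φ} = -sin(2*θ)/2
Γ^φ_{θ φ} = 1/tan(θ)
Ricci tensor (R_{ij} = R^k_{ikj}): R_{θθ} = 1, R_{θφ} = 0, R_{φφ} = sin(θ)^2
Inverse metric: g^{θθ} = 1/a^2, g^{φφ} = 1/(a^2*sin(θ)^2)
R = g^{ij} R_{ij} = (1/a^2)(1) + (1/(a^2*sin(θ)^2))(sin(θ)^2) = 2/a^2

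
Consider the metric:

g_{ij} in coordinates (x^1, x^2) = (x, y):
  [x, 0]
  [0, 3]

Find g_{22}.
With x^1 = x, x^2 = y, g_{22} = g_{yy} is the row-2, column-2 entry of the matrix.
g_{22} = 3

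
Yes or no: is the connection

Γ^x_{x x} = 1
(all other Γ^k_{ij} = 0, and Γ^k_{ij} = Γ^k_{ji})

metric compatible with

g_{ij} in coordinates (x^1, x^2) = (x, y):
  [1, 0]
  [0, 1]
Using ∇_k g_{ij} = ∂_k g_{ij} - Γ^m_{ki} g_{mj} - Γ^m_{kj} g_{im}:
∇_x g_{xx} = (0) - (1) - (1) = -2 ≠ 0
So the connection is not metric compatible (it is not the Levi-Civita connection).
No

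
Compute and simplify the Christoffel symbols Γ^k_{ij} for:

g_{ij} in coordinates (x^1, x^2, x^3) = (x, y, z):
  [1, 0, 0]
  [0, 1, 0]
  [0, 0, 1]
Using Γ^k_{ij} = (1/2) g^{km} (∂_i g_{mj} + ∂_j g_{mi} - ∂_m g_{ij}); the metric is diagonal, so only the m = k term contributes.
Every metric component is constant, so all ∂_m g_{ij} = 0 and every Christoffel symbol vanishes.
All Christoffel symbols are zero.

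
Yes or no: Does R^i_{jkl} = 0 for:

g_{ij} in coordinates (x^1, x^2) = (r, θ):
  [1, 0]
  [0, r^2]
Non-zero Christoffel symbols:
Γ^r_{θ θ} = -r
Γ^θ_{r θ} = 1/r
Ricci tensor: R_{rr} = 0, R_{rθ} = 0, R_{θθ} = 0
All R_{ij} vanish; in 2 dimensions the Riemann tensor is fully determined by the Ricci tensor, so R^i_{jkl} = 0: the metric is flat (curvilinear coordinates on flat space).
Yes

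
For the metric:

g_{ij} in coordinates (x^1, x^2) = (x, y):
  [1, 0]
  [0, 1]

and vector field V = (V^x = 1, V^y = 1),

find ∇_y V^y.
All Christoffel symbols are zero.
∇_y V^y = ∂_y V^y + Γ^y_{y j} V^j
  = (0) + (0)(1) + (0)(1)
  = 0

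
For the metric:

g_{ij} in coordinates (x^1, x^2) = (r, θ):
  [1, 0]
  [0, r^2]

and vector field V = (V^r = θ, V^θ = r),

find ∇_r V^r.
Non-zero Christoffel symbols:
Γ^r_{θ θ} = -r
Γ^θ_{r θ} = 1/r
∇_r V^r = ∂_r V^r + Γ^r_{r j} V^j
  = (0) + (0)(θ) + (0)(r)
  = 0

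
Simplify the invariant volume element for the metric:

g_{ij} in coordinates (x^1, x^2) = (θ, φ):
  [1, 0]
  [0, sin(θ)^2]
det(g) = sin(θ)^2
√|det(g)| = sin(θ) (taking 0 < θ < π so that |sin(θ)| = sin(θ))
Volume element: dV = sin(θ) dθ dφ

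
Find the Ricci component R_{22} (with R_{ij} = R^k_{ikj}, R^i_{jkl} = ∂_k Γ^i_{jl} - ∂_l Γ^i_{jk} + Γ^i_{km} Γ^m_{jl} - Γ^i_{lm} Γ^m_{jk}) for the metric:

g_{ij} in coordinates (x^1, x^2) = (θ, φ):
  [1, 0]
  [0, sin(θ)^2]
Non-zero Christoffel symbols (Γ^k_{ij} = Γ^k_{ji}):
Γ^θ_{φ φ} = -sin(2*θ)/2
Γ^φ_{θ φ} = 1/tan(θ)
R^θ_{φ θ φ} = ∂_θ Γ^θ_{φ φ} - ∂_φ Γ^θ_{φ θ} + Γ^θ_{θ m} Γ^m_{φ φ} - Γ^θ_{φ m} Γ^m_{φ θ}
  = (-cos(2*θ)) - (0) + (0) - (-cos(θ)^2) = sin(θ)^2
R^φ_{φ φ φ} = 0 (a repeated index in an antisymmetric pair)
R_{φφ} = R^θ_{φ θ φ} + R^φ_{φ φ φ} = (sin(θ)^2) + (0) = sin(θ)^2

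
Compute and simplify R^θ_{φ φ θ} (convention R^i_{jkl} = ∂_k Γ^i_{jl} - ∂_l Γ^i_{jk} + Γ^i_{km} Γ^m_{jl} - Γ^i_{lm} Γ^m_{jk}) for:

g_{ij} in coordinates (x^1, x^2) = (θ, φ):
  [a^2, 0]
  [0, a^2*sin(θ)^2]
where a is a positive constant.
Non-zero Christoffel symbols (Γ^k_{ij} = Γ^k_{ji}):
Γ^θ_{φ φ} = -sin(2*θ)/2
Γ^φ_{θ φ} = 1/tan(θ)
R^θ_{φ φ θ} = ∂_φ Γ^θ_{φ θ} - ∂_θ Γ^θ_{φ φ} + Γ^θ_{φ m} Γ^m_{φ θ} - Γ^θ_{θ m} Γ^m_{φ φ}
  = (0) - (-cos(2*θ)) + (-cos(θ)^2) - (0) = -sin(θ)^2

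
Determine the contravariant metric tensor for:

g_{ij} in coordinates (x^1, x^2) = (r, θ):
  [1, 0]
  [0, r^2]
The metric is diagonal, so g^{ij} is diagonal with entries 1/g_{ii}: diag(1, 1/(r^2)).
g^{ij}:
  [1, 0]
  [0, 1/r^2]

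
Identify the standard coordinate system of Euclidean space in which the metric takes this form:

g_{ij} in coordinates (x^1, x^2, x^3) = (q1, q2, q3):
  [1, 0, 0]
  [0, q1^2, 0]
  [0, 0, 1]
The line element ds^2 = dq1^2 + q1^2 dq2^2 + dq3^2 is dr^2 + r^2 dθ^2 + dz^2 with q1 = r, q2 = θ, q3 = z.
cylindrical coordinates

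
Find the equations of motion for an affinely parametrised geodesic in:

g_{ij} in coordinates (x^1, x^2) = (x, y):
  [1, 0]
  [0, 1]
Geodesic equation: d^2x^k/dλ^2 + Γ^k_{ij} (dx^i/dλ)(dx^j/dλ) = 0.
All Christoffel symbols vanish, so the geodesics are straight lines:
d^2x/dλ^2 = 0
d^2y/dλ^2 = 0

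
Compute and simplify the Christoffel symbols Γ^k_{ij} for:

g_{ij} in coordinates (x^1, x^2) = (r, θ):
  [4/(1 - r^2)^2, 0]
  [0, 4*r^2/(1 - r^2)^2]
Using Γ^k_{ij} = (1/2) g^{km} (∂_i g_{mj} + ∂_j g_{mi} - ∂_m g_{ij}); the metric is diagonal, so only the m = k term contributes.
Non-zero symbols (using the symmetry Γ^k_{ij} = Γ^k_{ji}):
Γ^r_{r r} = (1/2) g^{rr} (∂_r g_{rr} + ∂_r g_{rr} - ∂_r g_{rr}) = (1/2)((1 - r^2)^2/4)((16*r/(1 - r^2)^3) + (16*r/(1 - r^2)^3) - (16*r/(1 - r^2)^3)) = 2*r/(1 - r^2)
Γ^r_{θ θ} = (1/2) g^{rr} (∂_θ g_{rθ} + ∂_θ g_{rθ} - ∂_r g_{θθ}) = (1/2)((1 - r^2)^2/4)((0) + (0) - (-8*(r^3 + r)/(r^2 - 1)^3)) = (r^3 + r)/(r^2 - 1)
Γ^θ_{r θ} = (1/2) g^{θθ} (∂_r g_{θθ} + ∂_θ g_{θr} - ∂_θ g_{rθ}) = (1/2)((1 - r^2)^2/(4*r^2))((-8*(r^3 + r)/(r^2 - 1)^3) + (0) - (0)) = (-r^2 - 1)/(r^3 - r)
All other Christoffel symbols are zero.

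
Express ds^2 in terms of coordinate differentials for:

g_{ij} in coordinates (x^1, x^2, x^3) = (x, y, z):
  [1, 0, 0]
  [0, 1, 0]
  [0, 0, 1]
ds^2 = g_{ij} dx^i dx^j; only the non-zero components contribute.
ds^2 = dx^2 + dy^2 + dz^2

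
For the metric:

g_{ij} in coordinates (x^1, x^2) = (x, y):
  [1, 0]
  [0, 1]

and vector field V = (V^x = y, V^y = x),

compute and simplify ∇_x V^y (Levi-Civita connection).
All Christoffel symbols are zero.
∇_x V^y = ∂_x V^y + Γ^y_{x j} V^j
  = (1) + (0)(y) + (0)(x)
  = 1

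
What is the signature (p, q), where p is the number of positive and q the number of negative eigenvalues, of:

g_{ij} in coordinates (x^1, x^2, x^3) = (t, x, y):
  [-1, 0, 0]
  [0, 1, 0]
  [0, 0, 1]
The metric is diagonal, so its eigenvalues are the diagonal entries: -1, 1, 1 (at a generic point, where coordinate-dependent entries are positive).
2 positive, 1 negative.
(2, 1) - Lorentzian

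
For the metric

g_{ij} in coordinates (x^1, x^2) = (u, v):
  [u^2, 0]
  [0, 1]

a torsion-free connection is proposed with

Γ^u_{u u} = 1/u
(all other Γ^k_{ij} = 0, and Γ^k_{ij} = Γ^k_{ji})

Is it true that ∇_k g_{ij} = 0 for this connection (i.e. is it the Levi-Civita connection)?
Using ∇_k g_{ij} = ∂_k g_{ij} - Γ^m_{ki} g_{mj} - Γ^m_{kj} g_{im}:
e.g. ∇_u g_{uu} = (2*u) - (u) - (u) = 0
Every component ∇_k g_{ij} vanishes: the connection is metric compatible.
Yes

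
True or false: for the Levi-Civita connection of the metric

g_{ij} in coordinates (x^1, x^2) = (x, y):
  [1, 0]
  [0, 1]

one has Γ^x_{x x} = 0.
Γ^x_{x x} = (1/2) g^{xx} (∂_x g_{xx} + ∂_x g_{xx} - ∂_x g_{xx}) = (1/2)(1)((0) + (0) - (0)) = 0
This equals the proposed value 0.
True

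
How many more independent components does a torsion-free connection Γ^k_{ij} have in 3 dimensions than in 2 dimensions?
Independent components in n dimensions: n × n(n+1)/2 = n^2(n+1)/2.
3D: 3 × 6 = 18
2D: 2 × 3 = 6
Difference = 18 - 6 = 12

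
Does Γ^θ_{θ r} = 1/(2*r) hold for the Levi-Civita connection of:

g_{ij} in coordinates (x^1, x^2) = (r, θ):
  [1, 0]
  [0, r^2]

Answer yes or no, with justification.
Γ^θ_{θ r} = (1/2) g^{θθ} (∂_θ g_{θr} + ∂_r g_{θθ} - ∂_θ g_{θr}) = (1/2)(1/r^2)((0) + (2*r) - (0)) = 1/r
This differs from the proposed value 1/(2*r).
No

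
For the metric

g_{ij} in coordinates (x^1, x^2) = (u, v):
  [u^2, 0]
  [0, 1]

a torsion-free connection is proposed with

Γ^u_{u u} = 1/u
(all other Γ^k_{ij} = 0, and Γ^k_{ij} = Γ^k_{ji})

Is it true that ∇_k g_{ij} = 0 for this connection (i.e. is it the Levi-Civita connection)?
Using ∇_k g_{ij} = ∂_k g_{ij} - Γ^m_{ki} g_{mj} - Γ^m_{kj} g_{im}:
e.g. ∇_u g_{uu} = (2*u) - (u) - (u) = 0
Every component ∇_k g_{ij} vanishes: the connection is metric compatible.
Yes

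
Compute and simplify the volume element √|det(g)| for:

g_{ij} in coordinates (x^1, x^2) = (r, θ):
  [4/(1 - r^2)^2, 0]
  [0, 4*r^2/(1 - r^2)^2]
det(g) = 16*r^2/(1 - r^2)^4
√|det(g)| = 4*r/(r^2 - 1)^2
Volume element: dV = 4*r/(r^2 - 1)^2 dr dθ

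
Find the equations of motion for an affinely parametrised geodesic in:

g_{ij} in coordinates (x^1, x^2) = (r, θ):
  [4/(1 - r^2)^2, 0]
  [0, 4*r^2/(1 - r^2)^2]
Geodesic equation: d^2x^k/dλ^2 + Γ^k_{ij} (dx^i/dλ)(dx^j/dλ) = 0.
Non-zero Christoffel symbols:
Γ^r_{r r} = 2*r/(1 - r^2)
Γ^r_{θ θ} = (r^3 + r)/(r^2 - 1)
Γ^θ_{r θ} = (-r^2 - 1)/(r^3 - r)
Substituting (the symmetric pair Γ^k_{ij}, Γ^k_{ji} combines into a factor 2):
d^2r/dλ^2 + (2*r/(1 - r^2)) (dr/dλ)^2 + ((r^3 + r)/(r^2 - 1)) (dθ/dλ)^2 = 0
d^2θ/dλ^2 + ((-2*r^2 - 2)/(r^3 - r)) (dr/dλ)(dθ/dλ) = 0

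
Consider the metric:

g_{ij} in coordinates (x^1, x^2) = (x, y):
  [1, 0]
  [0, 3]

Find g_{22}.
With x^1 = x, x^2 = y, g_{22} = g_{yy} is the row-2, column-2 entry of the matrix.
g_{22} = 3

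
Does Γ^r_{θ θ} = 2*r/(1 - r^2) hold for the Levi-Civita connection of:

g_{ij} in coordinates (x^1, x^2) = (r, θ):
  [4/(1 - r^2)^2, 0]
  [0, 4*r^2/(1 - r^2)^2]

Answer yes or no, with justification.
Γ^r_{θ θ} = (1/2) g^{rr} (∂_θ g_{rθ} + ∂_θ g_{rθ} - ∂_r g_{θθ}) = (1/2)((1 - r^2)^2/4)((0) + (0) - (-8*(r^3 + r)/(r^2 - 1)^3)) = (r^3 + r)/(r^2 - 1)
This differs from the proposed value 2*r/(1 - r^2).
No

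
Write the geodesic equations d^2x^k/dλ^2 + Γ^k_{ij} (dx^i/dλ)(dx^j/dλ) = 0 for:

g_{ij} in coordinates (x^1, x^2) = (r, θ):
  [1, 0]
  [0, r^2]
Geodesic equation: d^2x^k/dλ^2 + Γ^k_{ij} (dx^i/dλ)(dx^j/dλ) = 0.
Non-zero Christoffel symbols:
Γ^r_{θ θ} = -r
Γ^θ_{r θ} = 1/r
Substituting (the symmetric pair Γ^k_{ij}, Γ^k_{ji} combines into a factor 2):
d^2r/dλ^2 - r (dθ/dλ)^2 = 0
d^2θ/dλ^2 + (2/r) (dr/dλ)(dθ/dλ) = 0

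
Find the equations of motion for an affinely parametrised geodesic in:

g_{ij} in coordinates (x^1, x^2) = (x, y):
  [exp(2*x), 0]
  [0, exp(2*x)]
Geodesic equation: d^2x^k/dλ^2 + Γ^k_{ij} (dx^i/dλ)(dx^j/dλ) = 0.
Non-zero Christoffel symbols:
Γ^x_{x x} = 1
Γ^x_{y y} = -1
Γ^y_{x y} = 1
Substituting (the symmetric pair Γ^k_{ij}, Γ^k_{ji} combines into a factor 2):
d^2x/dλ^2 + (dx/dλ)^2 - (dy/dλ)^2 = 0
d^2y/dλ^2 + 2 (dx/dλ)(dy/dλ) = 0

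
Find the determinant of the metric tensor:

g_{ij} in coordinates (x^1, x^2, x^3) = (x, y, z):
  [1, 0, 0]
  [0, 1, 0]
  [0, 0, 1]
Diagonal metric: det(g) = g_{11}·g_{22}·g_{33}
= (1)·(1)·(1)
det(g) = 1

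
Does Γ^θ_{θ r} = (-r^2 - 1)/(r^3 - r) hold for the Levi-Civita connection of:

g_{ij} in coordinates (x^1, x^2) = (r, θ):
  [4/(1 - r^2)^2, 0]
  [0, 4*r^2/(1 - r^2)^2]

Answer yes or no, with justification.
Γ^θ_{θ r} = (1/2) g^{θθ} (∂_θ g_{θr} + ∂_r g_{θθ} - ∂_θ g_{θr}) = (1/2)((1 - r^2)^2/(4*r^2))((0) + (-8*(r^3 + r)/(r^2 - 1)^3) - (0)) = (-r^2 - 1)/(r^3 - r)
This equals the proposed value (-r^2 - 1)/(r^3 - r).
Yes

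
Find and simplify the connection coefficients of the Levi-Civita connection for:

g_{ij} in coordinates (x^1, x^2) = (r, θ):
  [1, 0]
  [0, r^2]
Using Γ^k_{ij} = (1/2) g^{km} (∂_i g_{mj} + ∂_j g_{mi} - ∂_m g_{ij}); the metric is diagonal, so only the m = k term contributes.
Non-zero symbols (using the symmetry Γ^k_{ij} = Γ^k_{ji}):
Γ^r_{θ θ} = (1/2) g^{rr} (∂_θ g_{rθ} + ∂_θ g_{rθ} - ∂_r g_{θθ}) = (1/2)(1)((0) + (0) - (2*r)) = -r
Γ^θ_{r θ} = (1/2) g^{θθ} (∂_r g_{θθ} + ∂_θ g_{θr} - ∂_θ g_{rθ}) = (1/2)(1/r^2)((2*r) + (0) - (0)) = 1/r
All other Christoffel symbols are zero.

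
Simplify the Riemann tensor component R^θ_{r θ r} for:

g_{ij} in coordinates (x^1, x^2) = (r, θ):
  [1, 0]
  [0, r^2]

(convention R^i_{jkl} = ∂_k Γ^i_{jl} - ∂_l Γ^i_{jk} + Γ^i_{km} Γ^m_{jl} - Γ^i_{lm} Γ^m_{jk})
Non-zero Christoffel symbols (Γ^k_{ij} = Γ^k_{ji}):
Γ^r_{θ θ} = -r
Γ^θ_{r θ} = 1/r
R^θ_{r θ r} = ∂_θ Γ^θ_{r r} - ∂_r Γ^θ_{r θ} + Γ^θ_{θ m} Γ^m_{r r} - Γ^θ_{r m} Γ^m_{r θ}
  = (0) - (-1/r^2) + (0) - (1/r^2) = 0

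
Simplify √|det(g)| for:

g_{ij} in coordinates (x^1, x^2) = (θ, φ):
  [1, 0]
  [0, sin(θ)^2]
det(g) = sin(θ)^2
√|det(g)| = sin(θ) (taking 0 < θ < π so that |sin(θ)| = sin(θ))
Volume element: dV = sin(θ) dθ dφ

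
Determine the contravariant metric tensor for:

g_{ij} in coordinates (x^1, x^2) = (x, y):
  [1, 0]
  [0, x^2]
The metric is diagonal, so g^{ij} is diagonal with entries 1/g_{ii}: diag(1, 1/(x^2)).
g^{ij}:
  [1, 0]
  [0, 1/x^2]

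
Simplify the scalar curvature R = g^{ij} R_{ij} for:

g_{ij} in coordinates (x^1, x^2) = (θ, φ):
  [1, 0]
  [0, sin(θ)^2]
Non-zero Christoffel symbols (Γ^k_{ij} = Γ^k_{ji}):
Γ^θ_{φ φ} = -sin(2*θ)/2
Γ^φ_{θ φ} = 1/tan(θ)
Ricci tensor (R_{ij} = R^k_{ikj}): R_{θθ} = 1, R_{θφ} = 0, R_{φφ} = sin(θ)^2
Inverse metric: g^{θθ} = 1, g^{φφ} = 1/sin(θ)^2
R = g^{ij} R_{ij} = (1)(1) + (1/sin(θ)^2)(sin(θ)^2) = 2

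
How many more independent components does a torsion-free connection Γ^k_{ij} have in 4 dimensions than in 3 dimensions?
Independent components in n dimensions: n × n(n+1)/2 = n^2(n+1)/2.
4D: 4 × 10 = 40
3D: 3 × 6 = 18
Difference = 40 - 18 = 22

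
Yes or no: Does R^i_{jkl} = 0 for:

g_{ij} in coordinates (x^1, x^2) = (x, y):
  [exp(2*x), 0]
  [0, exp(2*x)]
Non-zero Christoffel symbols:
Γ^x_{x x} = 1
Γ^x_{y y} = -1
Γ^y_{x y} = 1
Ricci tensor: R_{xx} = 0, R_{xy} = 0, R_{yy} = 0
All R_{ij} vanish; in 2 dimensions the Riemann tensor is fully determined by the Ricci tensor, so R^i_{jkl} = 0: the metric is flat (curvilinear coordinates on flat space).
Yes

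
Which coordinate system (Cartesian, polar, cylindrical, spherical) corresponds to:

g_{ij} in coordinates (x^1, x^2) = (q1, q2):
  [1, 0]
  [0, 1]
All components are constant and the metric is the identity, i.e. orthonormal rectilinear coordinates.
Cartesian (2D) coordinates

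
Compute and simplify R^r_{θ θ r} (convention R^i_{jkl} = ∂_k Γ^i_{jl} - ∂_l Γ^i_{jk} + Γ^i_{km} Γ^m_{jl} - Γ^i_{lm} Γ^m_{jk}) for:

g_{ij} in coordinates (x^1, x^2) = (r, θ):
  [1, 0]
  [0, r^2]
Non-zero Christoffel symbols (Γ^k_{ij} = Γ^k_{ji}):
Γ^r_{θ θ} = -r
Γ^θ_{r θ} = 1/r
R^r_{θ θ r} = ∂_θ Γ^r_{θ r} - ∂_r Γ^r_{θ θ} + Γ^r_{θ m} Γ^m_{θ r} - Γ^r_{r m} Γ^m_{θ θ}
  = (0) - (-1) + (-1) - (0) = 0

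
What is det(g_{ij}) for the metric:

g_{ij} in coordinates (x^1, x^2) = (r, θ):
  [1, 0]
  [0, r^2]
For a 2×2 metric: det(g) = g_{11}·g_{22} - g_{12}·g_{21}
= (1)·(r^2) - (0)·(0)
= r^2 - 0
det(g) = r^2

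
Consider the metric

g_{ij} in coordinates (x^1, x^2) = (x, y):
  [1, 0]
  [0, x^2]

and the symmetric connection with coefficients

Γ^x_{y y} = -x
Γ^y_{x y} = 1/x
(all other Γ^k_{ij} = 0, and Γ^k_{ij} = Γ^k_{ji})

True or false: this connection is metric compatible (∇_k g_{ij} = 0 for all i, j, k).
Using ∇_k g_{ij} = ∂_k g_{ij} - Γ^m_{ki} g_{mj} - Γ^m_{kj} g_{im}:
e.g. ∇_x g_{yy} = (2*x) - (x) - (x) = 0
Every component ∇_k g_{ij} vanishes: the connection is metric compatible.
True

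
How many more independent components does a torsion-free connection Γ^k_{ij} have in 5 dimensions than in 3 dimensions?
Independent components in n dimensions: n × n(n+1)/2 = n^2(n+1)/2.
5D: 5 × 15 = 75
3D: 3 × 6 = 18
Difference = 75 - 18 = 57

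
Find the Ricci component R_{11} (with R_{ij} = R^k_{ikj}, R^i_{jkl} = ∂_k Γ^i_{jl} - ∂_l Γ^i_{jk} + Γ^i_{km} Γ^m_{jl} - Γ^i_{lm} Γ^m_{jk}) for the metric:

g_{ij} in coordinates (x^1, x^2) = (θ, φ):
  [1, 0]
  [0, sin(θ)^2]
Non-zero Christoffel symbols (Γ^k_{ij} = Γ^k_{ji}):
Γ^θ_{φ φ} = -sin(2*θ)/2
Γ^φ_{θ φ} = 1/tan(θ)
R^θ_{θ θ θ} = 0 (a repeated index in an antisymmetric pair)
R^φ_{θ φ θ} = ∂_φ Γ^φ_{θ θ} - ∂_θ Γ^φ_{θ φ} + Γ^φ_{φ m} Γ^m_{θ θ} - Γ^φ_{θ m} Γ^m_{θ φ}
  = (0) - (-1/sin(θ)^2) + (0) - (1/tan(θ)^2) = 1
R_{θθ} = R^θ_{θ θ θ} + R^φ_{θ φ θ} = (0) + (1) = 1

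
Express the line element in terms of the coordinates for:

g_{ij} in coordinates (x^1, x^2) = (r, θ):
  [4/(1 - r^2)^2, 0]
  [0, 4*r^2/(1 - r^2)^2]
ds^2 = g_{ij} dx^i dx^j; only the non-zero components contribute.
ds^2 = (4/(1 - r^2)^2) dr^2 + (4*r^2/(1 - r^2)^2) dθ^2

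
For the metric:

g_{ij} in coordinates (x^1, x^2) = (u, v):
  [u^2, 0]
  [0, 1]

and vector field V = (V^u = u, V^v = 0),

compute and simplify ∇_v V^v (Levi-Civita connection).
Non-zero Christoffel symbols:
Γ^u_{u u} = 1/u
∇_v V^v = ∂_v V^v + Γ^v_{v j} V^j
  = (0) + (0)(u) + (0)(0)
  = 0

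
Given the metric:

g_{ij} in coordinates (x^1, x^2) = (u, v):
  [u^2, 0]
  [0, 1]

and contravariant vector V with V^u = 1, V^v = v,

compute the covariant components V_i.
V_i = g_{ij} V^j:
V_u = (u^2)(1) + (0)(v) = u^2
V_v = (0)(1) + (1)(v) = v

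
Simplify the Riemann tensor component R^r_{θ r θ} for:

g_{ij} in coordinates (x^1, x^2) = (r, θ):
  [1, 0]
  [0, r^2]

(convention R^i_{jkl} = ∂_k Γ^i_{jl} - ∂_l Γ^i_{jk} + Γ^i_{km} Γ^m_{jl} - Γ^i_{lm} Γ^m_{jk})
Non-zero Christoffel symbols (Γ^k_{ij} = Γ^k_{ji}):
Γ^r_{θ θ} = -r
Γ^θ_{r θ} = 1/r
R^r_{θ r θ} = ∂_r Γ^r_{θ θ} - ∂_θ Γ^r_{θ r} + Γ^r_{r m} Γ^m_{θ θ} - Γ^r_{θ m} Γ^m_{θ r}
  = (-1) - (0) + (0) - (-1) = 0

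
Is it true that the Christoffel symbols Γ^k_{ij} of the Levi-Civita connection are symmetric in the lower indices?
The Levi-Civita connection is torsion-free, which is exactly Γ^k_{ij} = Γ^k_{ji}.
Yes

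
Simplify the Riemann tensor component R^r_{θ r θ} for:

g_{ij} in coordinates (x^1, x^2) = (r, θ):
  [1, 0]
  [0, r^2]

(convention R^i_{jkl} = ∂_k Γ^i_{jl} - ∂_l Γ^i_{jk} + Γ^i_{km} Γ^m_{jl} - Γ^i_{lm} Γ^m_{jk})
Non-zero Christoffel symbols (Γ^k_{ij} = Γ^k_{ji}):
Γ^r_{θ θ} = -r
Γ^θ_{r θ} = 1/r
R^r_{θ r θ} = ∂_r Γ^r_{θ θ} - ∂_θ Γ^r_{θ r} + Γ^r_{r m} Γ^m_{θ θ} - Γ^r_{θ m} Γ^m_{θ r}
  = (-1) - (0) + (0) - (-1) = 0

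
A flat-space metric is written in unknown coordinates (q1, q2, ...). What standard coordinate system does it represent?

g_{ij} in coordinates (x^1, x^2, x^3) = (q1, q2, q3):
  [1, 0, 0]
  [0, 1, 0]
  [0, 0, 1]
All components are constant and the metric is the identity, i.e. orthonormal rectilinear coordinates.
Cartesian (3D) coordinates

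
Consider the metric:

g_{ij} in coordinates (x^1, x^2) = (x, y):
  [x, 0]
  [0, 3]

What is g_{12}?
With x^1 = x, x^2 = y, g_{12} = g_{xy} is the row-1, column-2 entry of the matrix.
g_{12} = 0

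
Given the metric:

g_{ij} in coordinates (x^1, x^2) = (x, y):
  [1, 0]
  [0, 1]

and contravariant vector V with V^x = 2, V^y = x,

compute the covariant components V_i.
V_i = g_{ij} V^j:
V_x = (1)(2) + (0)(x) = 2
V_y = (0)(2) + (1)(x) = x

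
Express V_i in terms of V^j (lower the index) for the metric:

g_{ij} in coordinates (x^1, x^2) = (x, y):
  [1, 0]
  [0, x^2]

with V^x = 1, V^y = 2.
V_i = g_{ij} V^j:
V_x = (1)(1) + (0)(2) = 1
V_y = (0)(1) + (x^2)(2) = 2*x^2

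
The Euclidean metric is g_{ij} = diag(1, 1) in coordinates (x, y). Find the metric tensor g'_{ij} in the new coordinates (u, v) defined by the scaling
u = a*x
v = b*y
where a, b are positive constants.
Invert the transformation: x = u/a, y = v/b
g'_{ij} = (∂x^k/∂x'^i)(∂x^l/∂x'^j) g_{kl}; with g_{kl} = δ_{kl} this is Σ_k (∂x^k/∂x'^i)(∂x^k/∂x'^j).
Jacobian: ∂x/∂u = 1/a, ∂x/∂v = 0, ∂y/∂u = 0, ∂y/∂v = 1/b
g'_{uu} = (1/a)(1/a) + (0)(0) = 1/a^2
g'_{uv} = (1/a)(0) + (0)(1/b) = 0
g'_{vv} = (0)(0) + (1/b)(1/b) = 1/b^2
g'_{ij} = diag(1/a^2, 1/b^2)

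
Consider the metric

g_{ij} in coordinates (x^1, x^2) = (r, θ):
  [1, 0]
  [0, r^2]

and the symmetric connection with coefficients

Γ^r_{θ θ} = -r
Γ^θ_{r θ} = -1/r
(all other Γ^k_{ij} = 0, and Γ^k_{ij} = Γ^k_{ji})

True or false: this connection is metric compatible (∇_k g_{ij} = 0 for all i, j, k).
Using ∇_k g_{ij} = ∂_k g_{ij} - Γ^m_{ki} g_{mj} - Γ^m_{kj} g_{im}:
∇_θ g_{rθ} = (0) - (-r) - (-r) = 2*r ≠ 0
So the connection is not metric compatible (it is not the Levi-Civita connection).
False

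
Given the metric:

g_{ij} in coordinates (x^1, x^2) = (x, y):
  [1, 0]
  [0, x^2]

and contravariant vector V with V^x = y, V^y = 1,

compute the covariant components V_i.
V_i = g_{ij} V^j:
V_x = (1)(y) + (0)(1) = y
V_y = (0)(y) + (x^2)(1) = x^2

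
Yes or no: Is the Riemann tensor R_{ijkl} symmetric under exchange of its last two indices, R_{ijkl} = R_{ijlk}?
It is antisymmetric in the last pair: R_{ijkl} = -R_{ijlk}.
No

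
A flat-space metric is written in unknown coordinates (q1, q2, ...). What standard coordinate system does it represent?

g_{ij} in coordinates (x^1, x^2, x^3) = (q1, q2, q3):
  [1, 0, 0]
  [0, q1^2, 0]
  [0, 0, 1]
The line element ds^2 = dq1^2 + q1^2 dq2^2 + dq3^2 is dr^2 + r^2 dθ^2 + dz^2 with q1 = r, q2 = θ, q3 = z.
cylindrical coordinates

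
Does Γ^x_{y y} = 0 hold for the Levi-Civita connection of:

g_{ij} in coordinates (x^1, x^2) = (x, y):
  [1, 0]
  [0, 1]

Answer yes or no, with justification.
Γ^x_{y y} = (1/2) g^{xx} (∂_y g_{xy} + ∂_y g_{xy} - ∂_x g_{yy}) = (1/2)(1)((0) + (0) - (0)) = 0
This equals the proposed value 0.
Yes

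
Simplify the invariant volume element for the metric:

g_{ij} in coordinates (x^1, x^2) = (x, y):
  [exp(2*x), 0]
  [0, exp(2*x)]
det(g) = exp(4*x)
√|det(g)| = exp(2*x)
Volume element: dV = exp(2*x) dx dy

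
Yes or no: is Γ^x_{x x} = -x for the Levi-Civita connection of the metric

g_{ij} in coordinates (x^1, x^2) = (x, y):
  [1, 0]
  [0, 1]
Γ^x_{x x} = (1/2) g^{xx} (∂_x g_{xx} + ∂_x g_{xx} - ∂_x g_{xx}) = (1/2)(1)((0) + (0) - (0)) = 0
This differs from the proposed value -x.
No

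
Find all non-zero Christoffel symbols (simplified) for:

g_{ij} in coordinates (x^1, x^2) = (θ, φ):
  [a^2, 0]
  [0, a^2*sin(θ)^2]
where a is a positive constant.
Using Γ^k_{ij} = (1/2) g^{km} (∂_i g_{mj} + ∂_j g_{mi} - ∂_m g_{ij}); the metric is diagonal, so only the m = k term contributes.
Non-zero symbols (using the symmetry Γ^k_{ij} = Γ^k_{ji}):
Γ^θ_{φ φ} = (1/2) g^{θθ} (∂_φ g_{θφ} + ∂_φ g_{θφ} - ∂_θ g_{φφ}) = (1/2)(1/a^2)((0) + (0) - (a^2*sin(2*θ))) = -sin(2*θ)/2
Γ^φ_{θ φ} = (1/2) g^{φφ} (∂_θ g_{φφ} + ∂_φ g_{φθ} - ∂_φ g_{θφ}) = (1/2)(1/(a^2*sin(θ)^2))((a^2*sin(2*θ)) + (0) - (0)) = 1/tan(θ)
All other Christoffel symbols are zero.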